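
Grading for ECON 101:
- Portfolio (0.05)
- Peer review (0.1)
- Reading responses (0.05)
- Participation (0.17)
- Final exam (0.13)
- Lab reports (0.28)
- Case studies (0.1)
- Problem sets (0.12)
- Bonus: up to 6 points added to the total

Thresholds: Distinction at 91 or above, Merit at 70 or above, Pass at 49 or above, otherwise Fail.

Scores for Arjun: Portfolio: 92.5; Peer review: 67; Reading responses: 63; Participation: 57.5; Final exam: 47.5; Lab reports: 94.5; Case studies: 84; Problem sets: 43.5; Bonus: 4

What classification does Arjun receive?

Merit

Weighted total:
  Portfolio 92.5 × 0.05 = 4.625
  Peer review 67 × 0.1 = 6.7
  Reading responses 63 × 0.05 = 3.15
  Participation 57.5 × 0.17 = 9.775
  Final exam 47.5 × 0.13 = 6.175
  Lab reports 94.5 × 0.28 = 26.46
  Case studies 84 × 0.1 = 8.4
  Problem sets 43.5 × 0.12 = 5.22
Sum = 70.505
Bonus: 70.505 + 4 = 74.505
74.505 is ≥ 70 and < 91 → Merit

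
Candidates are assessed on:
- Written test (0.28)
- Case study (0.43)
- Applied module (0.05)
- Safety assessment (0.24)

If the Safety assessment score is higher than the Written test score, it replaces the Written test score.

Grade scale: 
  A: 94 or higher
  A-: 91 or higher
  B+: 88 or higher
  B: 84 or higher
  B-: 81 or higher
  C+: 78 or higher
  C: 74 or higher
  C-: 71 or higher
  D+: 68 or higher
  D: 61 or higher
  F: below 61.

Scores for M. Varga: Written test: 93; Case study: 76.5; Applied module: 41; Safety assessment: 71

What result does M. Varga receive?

C+

Safety assessment (71) ≤ Written test (93), so Written test stays at 93.
Weighted total:
  Written test 93 × 0.28 = 26.04
  Case study 76.5 × 0.43 = 32.895
  Applied module 41 × 0.05 = 2.05
  Safety assessment 71 × 0.24 = 17.04
Sum = 78.025
78.025 is ≥ 78 and < 81 → C+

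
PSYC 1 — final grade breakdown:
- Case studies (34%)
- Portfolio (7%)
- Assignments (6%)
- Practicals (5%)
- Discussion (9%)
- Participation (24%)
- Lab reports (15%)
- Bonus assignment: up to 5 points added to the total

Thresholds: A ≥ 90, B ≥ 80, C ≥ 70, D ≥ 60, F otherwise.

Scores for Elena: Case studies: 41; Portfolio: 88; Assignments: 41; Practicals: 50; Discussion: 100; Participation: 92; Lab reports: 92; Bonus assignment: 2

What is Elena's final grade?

Weighted total:
  Case studies 41 × 0.34 = 13.94
  Portfolio 88 × 0.07 = 6.16
  Assignments 41 × 0.06 = 2.46
  Practicals 50 × 0.05 = 2.5
  Discussion 100 × 0.09 = 9
  Participation 92 × 0.24 = 22.08
  Lab reports 92 × 0.15 = 13.8
Sum = 69.94
Bonus assignment: 69.94 + 2 = 71.94
71.94 is ≥ 70 and < 80 → C

C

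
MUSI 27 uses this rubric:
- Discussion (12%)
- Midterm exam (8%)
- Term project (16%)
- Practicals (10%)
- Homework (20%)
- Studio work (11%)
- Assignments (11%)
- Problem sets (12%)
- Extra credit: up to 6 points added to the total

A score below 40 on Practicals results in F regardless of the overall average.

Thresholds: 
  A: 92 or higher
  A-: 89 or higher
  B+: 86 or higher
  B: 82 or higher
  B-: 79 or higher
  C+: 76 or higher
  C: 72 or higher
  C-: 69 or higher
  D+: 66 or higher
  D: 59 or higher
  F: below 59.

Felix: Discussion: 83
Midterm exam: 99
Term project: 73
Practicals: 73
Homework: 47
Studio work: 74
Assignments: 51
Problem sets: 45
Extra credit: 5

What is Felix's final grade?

Practicals score 73 ≥ 40: minimum met.
Weighted total:
  Discussion 83 × 0.12 = 9.96
  Midterm exam 99 × 0.08 = 7.92
  Term project 73 × 0.16 = 11.68
  Practicals 73 × 0.1 = 7.3
  Homework 47 × 0.2 = 9.4
  Studio work 74 × 0.11 = 8.14
  Assignments 51 × 0.11 = 5.61
  Problem sets 45 × 0.12 = 5.4
Sum = 65.41
Extra credit: 65.41 + 5 = 70.41
70.41 is ≥ 69 and < 72 → C-

C-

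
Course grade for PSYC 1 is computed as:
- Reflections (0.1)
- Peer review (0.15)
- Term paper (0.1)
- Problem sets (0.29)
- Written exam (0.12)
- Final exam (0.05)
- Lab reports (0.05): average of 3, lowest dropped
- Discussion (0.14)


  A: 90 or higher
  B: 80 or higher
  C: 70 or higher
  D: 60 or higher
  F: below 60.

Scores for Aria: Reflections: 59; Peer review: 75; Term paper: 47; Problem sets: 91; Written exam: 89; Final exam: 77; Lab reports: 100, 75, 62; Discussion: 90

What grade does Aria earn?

C

Lab reports: drop 62 → average of remaining 2 = 175/2 = 87.5
Weighted total:
  Reflections 59 × 0.1 = 5.9
  Peer review 75 × 0.15 = 11.25
  Term paper 47 × 0.1 = 4.7
  Problem sets 91 × 0.29 = 26.39
  Written exam 89 × 0.12 = 10.68
  Final exam 77 × 0.05 = 3.85
  Lab reports 87.5 × 0.05 = 4.375
  Discussion 90 × 0.14 = 12.6
Sum = 79.745
79.745 is ≥ 70 and < 80 → C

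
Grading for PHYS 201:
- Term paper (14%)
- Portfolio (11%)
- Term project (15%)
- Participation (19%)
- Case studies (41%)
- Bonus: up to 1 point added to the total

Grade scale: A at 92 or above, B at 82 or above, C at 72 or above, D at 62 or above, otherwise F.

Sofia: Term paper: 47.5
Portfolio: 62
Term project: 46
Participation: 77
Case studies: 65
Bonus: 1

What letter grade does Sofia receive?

Weighted total:
  Term paper 47.5 × 0.14 = 6.65
  Portfolio 62 × 0.11 = 6.82
  Term project 46 × 0.15 = 6.9
  Participation 77 × 0.19 = 14.63
  Case studies 65 × 0.41 = 26.65
Sum = 61.65
Bonus: 61.65 + 1 = 62.65
62.65 is ≥ 62 and < 72 → D

D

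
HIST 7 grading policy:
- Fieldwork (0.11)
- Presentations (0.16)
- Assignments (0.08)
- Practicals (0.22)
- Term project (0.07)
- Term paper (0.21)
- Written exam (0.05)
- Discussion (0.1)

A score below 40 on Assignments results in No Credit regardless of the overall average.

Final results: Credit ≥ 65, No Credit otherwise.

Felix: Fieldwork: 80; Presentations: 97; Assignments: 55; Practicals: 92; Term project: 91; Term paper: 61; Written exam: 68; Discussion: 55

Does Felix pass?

Credit

Assignments score 55 ≥ 40: minimum met.
Weighted total:
  Fieldwork 80 × 0.11 = 8.8
  Presentations 97 × 0.16 = 15.52
  Assignments 55 × 0.08 = 4.4
  Practicals 92 × 0.22 = 20.24
  Term project 91 × 0.07 = 6.37
  Term paper 61 × 0.21 = 12.81
  Written exam 68 × 0.05 = 3.4
  Discussion 55 × 0.1 = 5.5
Sum = 77.04
77.04 ≥ 65 → Credit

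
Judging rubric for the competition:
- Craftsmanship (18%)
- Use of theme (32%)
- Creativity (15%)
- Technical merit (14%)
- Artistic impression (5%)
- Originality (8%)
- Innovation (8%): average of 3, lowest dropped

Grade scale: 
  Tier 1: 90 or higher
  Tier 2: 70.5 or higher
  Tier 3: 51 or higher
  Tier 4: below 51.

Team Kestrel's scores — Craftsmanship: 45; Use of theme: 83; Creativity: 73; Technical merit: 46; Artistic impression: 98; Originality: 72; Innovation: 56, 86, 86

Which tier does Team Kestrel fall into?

Tier 3

Innovation: drop 56 → average of remaining 2 = 172/2 = 86
Weighted total:
  Craftsmanship 45 × 0.18 = 8.1
  Use of theme 83 × 0.32 = 26.56
  Creativity 73 × 0.15 = 10.95
  Technical merit 46 × 0.14 = 6.44
  Artistic impression 98 × 0.05 = 4.9
  Originality 72 × 0.08 = 5.76
  Innovation 86 × 0.08 = 6.88
Sum = 69.59
69.59 is ≥ 51 and < 70.5 → Tier 3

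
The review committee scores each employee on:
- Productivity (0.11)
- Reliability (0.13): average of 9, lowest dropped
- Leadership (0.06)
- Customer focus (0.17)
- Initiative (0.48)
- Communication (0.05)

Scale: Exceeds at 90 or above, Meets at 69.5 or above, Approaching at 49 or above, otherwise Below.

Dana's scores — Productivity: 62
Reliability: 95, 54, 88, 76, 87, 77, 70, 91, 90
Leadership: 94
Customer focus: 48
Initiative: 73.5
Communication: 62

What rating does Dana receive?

Meets

Reliability: drop 54 → average of remaining 8 = 674/8 = 84.25
Weighted total:
  Productivity 62 × 0.11 = 6.82
  Reliability 84.25 × 0.13 = 10.9525
  Leadership 94 × 0.06 = 5.64
  Customer focus 48 × 0.17 = 8.16
  Initiative 73.5 × 0.48 = 35.28
  Communication 62 × 0.05 = 3.1
Sum = 69.9525
69.9525 is ≥ 69.5 and < 90 → Meets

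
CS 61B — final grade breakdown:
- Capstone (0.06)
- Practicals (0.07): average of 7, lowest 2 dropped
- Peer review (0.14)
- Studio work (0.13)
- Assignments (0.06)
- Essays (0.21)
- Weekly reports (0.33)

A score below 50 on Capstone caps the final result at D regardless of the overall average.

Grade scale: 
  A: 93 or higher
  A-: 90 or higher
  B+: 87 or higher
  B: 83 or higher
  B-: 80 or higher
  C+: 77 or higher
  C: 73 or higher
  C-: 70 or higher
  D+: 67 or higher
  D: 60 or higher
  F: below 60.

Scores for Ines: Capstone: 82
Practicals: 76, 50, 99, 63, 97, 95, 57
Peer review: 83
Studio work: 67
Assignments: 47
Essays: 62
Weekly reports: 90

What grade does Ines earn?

Practicals: drop 50, 57 → average of remaining 5 = 430/5 = 86
Capstone score 82 ≥ 50: minimum met.
Weighted total:
  Capstone 82 × 0.06 = 4.92
  Practicals 86 × 0.07 = 6.02
  Peer review 83 × 0.14 = 11.62
  Studio work 67 × 0.13 = 8.71
  Assignments 47 × 0.06 = 2.82
  Essays 62 × 0.21 = 13.02
  Weekly reports 90 × 0.33 = 29.7
Sum = 76.81
76.81 is ≥ 73 and < 77 → C

C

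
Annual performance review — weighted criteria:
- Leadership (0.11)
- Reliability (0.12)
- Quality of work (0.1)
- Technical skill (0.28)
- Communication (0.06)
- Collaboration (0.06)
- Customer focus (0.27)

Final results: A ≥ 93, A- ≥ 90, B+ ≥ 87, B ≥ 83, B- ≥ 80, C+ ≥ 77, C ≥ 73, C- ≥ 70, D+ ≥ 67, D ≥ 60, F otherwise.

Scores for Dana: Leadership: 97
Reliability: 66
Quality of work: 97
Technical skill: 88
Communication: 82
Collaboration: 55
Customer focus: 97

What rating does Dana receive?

B+

Weighted total:
  Leadership 97 × 0.11 = 10.67
  Reliability 66 × 0.12 = 7.92
  Quality of work 97 × 0.1 = 9.7
  Technical skill 88 × 0.28 = 24.64
  Communication 82 × 0.06 = 4.92
  Collaboration 55 × 0.06 = 3.3
  Customer focus 97 × 0.27 = 26.19
Sum = 87.34
87.34 is ≥ 87 and < 90 → B+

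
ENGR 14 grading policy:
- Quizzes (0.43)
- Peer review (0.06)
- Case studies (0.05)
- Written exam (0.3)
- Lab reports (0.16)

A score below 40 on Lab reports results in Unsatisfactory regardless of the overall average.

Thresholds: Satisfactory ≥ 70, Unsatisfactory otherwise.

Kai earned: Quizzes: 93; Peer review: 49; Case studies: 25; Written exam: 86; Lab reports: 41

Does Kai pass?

Satisfactory

Lab reports score 41 ≥ 40: minimum met.
Weighted total:
  Quizzes 93 × 0.43 = 39.99
  Peer review 49 × 0.06 = 2.94
  Case studies 25 × 0.05 = 1.25
  Written exam 86 × 0.3 = 25.8
  Lab reports 41 × 0.16 = 6.56
Sum = 76.54
76.54 ≥ 70 → Satisfactory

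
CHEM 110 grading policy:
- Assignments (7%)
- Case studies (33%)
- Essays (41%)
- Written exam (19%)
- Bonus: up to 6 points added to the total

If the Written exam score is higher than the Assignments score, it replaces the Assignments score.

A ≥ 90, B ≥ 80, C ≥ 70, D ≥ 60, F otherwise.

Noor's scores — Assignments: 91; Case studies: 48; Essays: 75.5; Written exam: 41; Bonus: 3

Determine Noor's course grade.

Written exam (41) ≤ Assignments (91), so Assignments stays at 91.
Weighted total:
  Assignments 91 × 0.07 = 6.37
  Case studies 48 × 0.33 = 15.84
  Essays 75.5 × 0.41 = 30.955
  Written exam 41 × 0.19 = 7.79
Sum = 60.955
Bonus: 60.955 + 3 = 63.955
63.955 is ≥ 60 and < 70 → D

D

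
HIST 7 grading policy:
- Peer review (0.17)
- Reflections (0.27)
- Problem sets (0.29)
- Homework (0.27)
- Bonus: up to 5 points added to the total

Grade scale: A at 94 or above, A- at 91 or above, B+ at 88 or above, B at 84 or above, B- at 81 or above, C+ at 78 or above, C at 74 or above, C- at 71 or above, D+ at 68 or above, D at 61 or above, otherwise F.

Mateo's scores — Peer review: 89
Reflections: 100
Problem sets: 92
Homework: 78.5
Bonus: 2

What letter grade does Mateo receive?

A-

Weighted total:
  Peer review 89 × 0.17 = 15.13
  Reflections 100 × 0.27 = 27
  Problem sets 92 × 0.29 = 26.68
  Homework 78.5 × 0.27 = 21.195
Sum = 90.005
Bonus: 90.005 + 2 = 92.005
92.005 is ≥ 91 and < 94 → A-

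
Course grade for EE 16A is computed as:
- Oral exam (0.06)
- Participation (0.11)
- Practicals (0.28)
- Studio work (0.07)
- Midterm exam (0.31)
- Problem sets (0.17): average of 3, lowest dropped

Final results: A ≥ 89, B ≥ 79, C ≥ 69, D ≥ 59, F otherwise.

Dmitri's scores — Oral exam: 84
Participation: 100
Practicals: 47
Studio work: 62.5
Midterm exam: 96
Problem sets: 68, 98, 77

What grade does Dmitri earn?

C

Problem sets: drop 68 → average of remaining 2 = 175/2 = 87.5
Weighted total:
  Oral exam 84 × 0.06 = 5.04
  Participation 100 × 0.11 = 11
  Practicals 47 × 0.28 = 13.16
  Studio work 62.5 × 0.07 = 4.375
  Midterm exam 96 × 0.31 = 29.76
  Problem sets 87.5 × 0.17 = 14.875
Sum = 78.21
78.21 is ≥ 69 and < 79 → C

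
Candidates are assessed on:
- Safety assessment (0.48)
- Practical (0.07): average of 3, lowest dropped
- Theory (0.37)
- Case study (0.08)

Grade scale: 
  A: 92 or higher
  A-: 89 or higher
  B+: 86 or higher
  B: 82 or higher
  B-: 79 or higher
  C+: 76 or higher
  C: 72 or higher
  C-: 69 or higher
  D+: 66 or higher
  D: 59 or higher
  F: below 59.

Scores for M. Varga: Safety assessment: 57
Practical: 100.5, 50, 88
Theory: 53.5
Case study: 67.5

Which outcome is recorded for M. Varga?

D

Practical: drop 50 → average of remaining 2 = 188.5/2 = 94.25
Weighted total:
  Safety assessment 57 × 0.48 = 27.36
  Practical 94.25 × 0.07 = 6.5975
  Theory 53.5 × 0.37 = 19.795
  Case study 67.5 × 0.08 = 5.4
Sum = 59.1525
59.1525 is ≥ 59 and < 66 → D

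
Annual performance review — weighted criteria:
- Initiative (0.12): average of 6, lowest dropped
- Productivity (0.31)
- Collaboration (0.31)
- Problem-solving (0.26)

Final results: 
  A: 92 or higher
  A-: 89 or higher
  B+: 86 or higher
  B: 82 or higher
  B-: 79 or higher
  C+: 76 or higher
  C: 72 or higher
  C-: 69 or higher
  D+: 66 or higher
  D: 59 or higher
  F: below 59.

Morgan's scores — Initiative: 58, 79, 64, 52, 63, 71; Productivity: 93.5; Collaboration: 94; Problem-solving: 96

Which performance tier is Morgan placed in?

Initiative: drop 52 → average of remaining 5 = 335/5 = 67
Weighted total:
  Initiative 67 × 0.12 = 8.04
  Productivity 93.5 × 0.31 = 28.985
  Collaboration 94 × 0.31 = 29.14
  Problem-solving 96 × 0.26 = 24.96
Sum = 91.125
91.125 is ≥ 89 and < 92 → A-

A-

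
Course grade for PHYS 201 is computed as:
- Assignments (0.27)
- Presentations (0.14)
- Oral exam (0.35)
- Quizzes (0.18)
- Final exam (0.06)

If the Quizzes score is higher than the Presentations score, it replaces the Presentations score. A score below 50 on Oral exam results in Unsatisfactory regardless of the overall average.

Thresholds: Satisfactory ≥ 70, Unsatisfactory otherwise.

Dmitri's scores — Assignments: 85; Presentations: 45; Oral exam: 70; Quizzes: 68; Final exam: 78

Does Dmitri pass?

Quizzes (68) > Presentations (45), so Presentations counts as 68.
Oral exam score 70 ≥ 50: minimum met.
Weighted total:
  Assignments 85 × 0.27 = 22.95
  Presentations 68 × 0.14 = 9.52
  Oral exam 70 × 0.35 = 24.5
  Quizzes 68 × 0.18 = 12.24
  Final exam 78 × 0.06 = 4.68
Sum = 73.89
73.89 ≥ 70 → Satisfactory

Satisfactory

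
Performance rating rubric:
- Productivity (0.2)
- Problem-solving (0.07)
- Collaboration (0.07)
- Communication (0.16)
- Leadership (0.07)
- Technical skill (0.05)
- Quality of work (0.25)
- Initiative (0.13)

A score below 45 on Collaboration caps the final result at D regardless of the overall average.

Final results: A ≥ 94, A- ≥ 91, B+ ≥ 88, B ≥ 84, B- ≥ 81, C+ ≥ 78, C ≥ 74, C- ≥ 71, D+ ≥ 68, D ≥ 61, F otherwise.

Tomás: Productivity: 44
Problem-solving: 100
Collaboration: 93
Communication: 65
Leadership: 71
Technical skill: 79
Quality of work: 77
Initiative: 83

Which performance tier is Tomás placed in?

C-

Collaboration score 93 ≥ 45: minimum met.
Weighted total:
  Productivity 44 × 0.2 = 8.8
  Problem-solving 100 × 0.07 = 7
  Collaboration 93 × 0.07 = 6.51
  Communication 65 × 0.16 = 10.4
  Leadership 71 × 0.07 = 4.97
  Technical skill 79 × 0.05 = 3.95
  Quality of work 77 × 0.25 = 19.25
  Initiative 83 × 0.13 = 10.79
Sum = 71.67
71.67 is ≥ 71 and < 74 → C-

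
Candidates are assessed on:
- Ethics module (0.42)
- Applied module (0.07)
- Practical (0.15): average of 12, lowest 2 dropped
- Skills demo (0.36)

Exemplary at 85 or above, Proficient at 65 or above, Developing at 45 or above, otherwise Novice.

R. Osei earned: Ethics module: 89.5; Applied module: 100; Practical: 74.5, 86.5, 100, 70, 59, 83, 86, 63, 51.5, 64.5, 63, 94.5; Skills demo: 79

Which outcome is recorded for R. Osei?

Practical: drop 51.5, 59 → average of remaining 10 = 785/10 = 78.5
Weighted total:
  Ethics module 89.5 × 0.42 = 37.59
  Applied module 100 × 0.07 = 7
  Practical 78.5 × 0.15 = 11.775
  Skills demo 79 × 0.36 = 28.44
Sum = 84.805
84.805 is ≥ 65 and < 85 → Proficient

Proficient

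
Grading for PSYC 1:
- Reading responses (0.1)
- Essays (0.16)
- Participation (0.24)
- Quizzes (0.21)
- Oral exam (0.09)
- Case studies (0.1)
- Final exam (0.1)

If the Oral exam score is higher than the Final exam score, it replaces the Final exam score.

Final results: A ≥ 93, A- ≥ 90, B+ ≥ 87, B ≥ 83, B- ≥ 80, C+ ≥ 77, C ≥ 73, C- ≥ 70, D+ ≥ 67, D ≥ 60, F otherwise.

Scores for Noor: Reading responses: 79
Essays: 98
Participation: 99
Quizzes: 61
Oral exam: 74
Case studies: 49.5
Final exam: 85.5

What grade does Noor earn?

Oral exam (74) ≤ Final exam (85.5), so Final exam stays at 85.5.
Weighted total:
  Reading responses 79 × 0.1 = 7.9
  Essays 98 × 0.16 = 15.68
  Participation 99 × 0.24 = 23.76
  Quizzes 61 × 0.21 = 12.81
  Oral exam 74 × 0.09 = 6.66
  Case studies 49.5 × 0.1 = 4.95
  Final exam 85.5 × 0.1 = 8.55
Sum = 80.31
80.31 is ≥ 80 and < 83 → B-

B-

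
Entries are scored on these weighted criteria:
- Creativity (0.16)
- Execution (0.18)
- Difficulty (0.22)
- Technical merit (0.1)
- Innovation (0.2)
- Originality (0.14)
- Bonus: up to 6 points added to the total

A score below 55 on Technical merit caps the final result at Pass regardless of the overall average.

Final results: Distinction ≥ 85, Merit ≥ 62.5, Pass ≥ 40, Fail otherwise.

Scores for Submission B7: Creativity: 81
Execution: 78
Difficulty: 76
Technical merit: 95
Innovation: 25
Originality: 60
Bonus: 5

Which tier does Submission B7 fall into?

Merit

Technical merit score 95 ≥ 55: minimum met.
Weighted total:
  Creativity 81 × 0.16 = 12.96
  Execution 78 × 0.18 = 14.04
  Difficulty 76 × 0.22 = 16.72
  Technical merit 95 × 0.1 = 9.5
  Innovation 25 × 0.2 = 5
  Originality 60 × 0.14 = 8.4
Sum = 66.62
Bonus: 66.62 + 5 = 71.62
71.62 is ≥ 62.5 and < 85 → Merit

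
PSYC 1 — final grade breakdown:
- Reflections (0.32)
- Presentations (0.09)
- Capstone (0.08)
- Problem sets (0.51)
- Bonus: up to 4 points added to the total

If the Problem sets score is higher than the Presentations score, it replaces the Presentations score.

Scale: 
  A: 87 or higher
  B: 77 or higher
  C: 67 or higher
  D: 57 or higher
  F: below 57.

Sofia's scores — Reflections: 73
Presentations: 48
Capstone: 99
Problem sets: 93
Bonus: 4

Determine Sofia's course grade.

A

Problem sets (93) > Presentations (48), so Presentations counts as 93.
Weighted total:
  Reflections 73 × 0.32 = 23.36
  Presentations 93 × 0.09 = 8.37
  Capstone 99 × 0.08 = 7.92
  Problem sets 93 × 0.51 = 47.43
Sum = 87.08
Bonus: 87.08 + 4 = 91.08
91.08 ≥ 87 → A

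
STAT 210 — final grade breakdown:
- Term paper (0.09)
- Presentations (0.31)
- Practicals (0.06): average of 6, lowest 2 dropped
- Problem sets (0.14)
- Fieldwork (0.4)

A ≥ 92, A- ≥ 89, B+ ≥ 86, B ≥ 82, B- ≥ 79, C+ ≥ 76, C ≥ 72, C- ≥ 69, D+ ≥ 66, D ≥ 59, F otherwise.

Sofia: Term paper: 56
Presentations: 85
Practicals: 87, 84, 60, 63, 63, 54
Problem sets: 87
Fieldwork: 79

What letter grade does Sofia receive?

B-

Practicals: drop 54, 60 → average of remaining 4 = 297/4 = 74.25
Weighted total:
  Term paper 56 × 0.09 = 5.04
  Presentations 85 × 0.31 = 26.35
  Practicals 74.25 × 0.06 = 4.455
  Problem sets 87 × 0.14 = 12.18
  Fieldwork 79 × 0.4 = 31.6
Sum = 79.625
79.625 is ≥ 79 and < 82 → B-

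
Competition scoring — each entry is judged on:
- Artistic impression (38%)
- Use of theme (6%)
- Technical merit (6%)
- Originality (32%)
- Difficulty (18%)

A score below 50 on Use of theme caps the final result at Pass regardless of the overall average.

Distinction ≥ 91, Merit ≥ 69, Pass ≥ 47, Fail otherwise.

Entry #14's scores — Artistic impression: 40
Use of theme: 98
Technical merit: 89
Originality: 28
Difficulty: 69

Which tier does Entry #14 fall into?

Use of theme score 98 ≥ 50: minimum met.
Weighted total:
  Artistic impression 40 × 0.38 = 15.2
  Use of theme 98 × 0.06 = 5.88
  Technical merit 89 × 0.06 = 5.34
  Originality 28 × 0.32 = 8.96
  Difficulty 69 × 0.18 = 12.42
Sum = 47.8
47.8 is ≥ 47 and < 69 → Pass

Pass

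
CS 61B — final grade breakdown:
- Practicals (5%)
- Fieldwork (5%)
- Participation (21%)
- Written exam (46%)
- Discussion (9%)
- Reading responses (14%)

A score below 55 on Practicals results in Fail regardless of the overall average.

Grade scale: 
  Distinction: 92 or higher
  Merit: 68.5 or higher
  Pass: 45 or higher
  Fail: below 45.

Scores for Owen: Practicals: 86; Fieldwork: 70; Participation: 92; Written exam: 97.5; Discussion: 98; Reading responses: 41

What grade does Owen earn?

Practicals score 86 ≥ 55: minimum met.
Weighted total:
  Practicals 86 × 0.05 = 4.3
  Fieldwork 70 × 0.05 = 3.5
  Participation 92 × 0.21 = 19.32
  Written exam 97.5 × 0.46 = 44.85
  Discussion 98 × 0.09 = 8.82
  Reading responses 41 × 0.14 = 5.74
Sum = 86.53
86.53 is ≥ 68.5 and < 92 → Merit

Merit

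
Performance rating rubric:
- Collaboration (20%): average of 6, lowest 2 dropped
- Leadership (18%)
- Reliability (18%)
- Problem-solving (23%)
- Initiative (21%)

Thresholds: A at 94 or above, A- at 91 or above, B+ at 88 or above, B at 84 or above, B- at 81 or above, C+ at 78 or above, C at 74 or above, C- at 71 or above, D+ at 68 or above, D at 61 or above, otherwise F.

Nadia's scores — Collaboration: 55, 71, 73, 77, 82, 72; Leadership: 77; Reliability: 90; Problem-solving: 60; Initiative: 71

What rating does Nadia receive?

Collaboration: drop 55, 71 → average of remaining 4 = 304/4 = 76
Weighted total:
  Collaboration 76 × 0.2 = 15.2
  Leadership 77 × 0.18 = 13.86
  Reliability 90 × 0.18 = 16.2
  Problem-solving 60 × 0.23 = 13.8
  Initiative 71 × 0.21 = 14.91
Sum = 73.97
73.97 is ≥ 71 and < 74 → C-

C-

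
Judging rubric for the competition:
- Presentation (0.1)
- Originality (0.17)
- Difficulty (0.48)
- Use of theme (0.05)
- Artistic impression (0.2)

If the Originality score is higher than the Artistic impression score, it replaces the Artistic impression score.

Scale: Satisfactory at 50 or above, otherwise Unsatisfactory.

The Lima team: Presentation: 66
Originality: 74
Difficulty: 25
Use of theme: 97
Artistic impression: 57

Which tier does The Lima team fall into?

Originality (74) > Artistic impression (57), so Artistic impression counts as 74.
Weighted total:
  Presentation 66 × 0.1 = 6.6
  Originality 74 × 0.17 = 12.58
  Difficulty 25 × 0.48 = 12
  Use of theme 97 × 0.05 = 4.85
  Artistic impression 74 × 0.2 = 14.8
Sum = 50.83
50.83 ≥ 50 → Satisfactory

Satisfactory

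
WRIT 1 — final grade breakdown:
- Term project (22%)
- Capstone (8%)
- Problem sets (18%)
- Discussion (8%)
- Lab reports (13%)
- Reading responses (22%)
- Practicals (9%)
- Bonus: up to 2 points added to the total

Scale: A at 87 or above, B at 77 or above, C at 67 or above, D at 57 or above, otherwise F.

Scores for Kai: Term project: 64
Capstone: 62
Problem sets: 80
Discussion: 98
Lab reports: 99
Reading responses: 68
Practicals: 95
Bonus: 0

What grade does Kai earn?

Weighted total:
  Term project 64 × 0.22 = 14.08
  Capstone 62 × 0.08 = 4.96
  Problem sets 80 × 0.18 = 14.4
  Discussion 98 × 0.08 = 7.84
  Lab reports 99 × 0.13 = 12.87
  Reading responses 68 × 0.22 = 14.96
  Practicals 95 × 0.09 = 8.55
Sum = 77.66
Bonus: 77.66 + 0 = 77.66
77.66 is ≥ 77 and < 87 → B

B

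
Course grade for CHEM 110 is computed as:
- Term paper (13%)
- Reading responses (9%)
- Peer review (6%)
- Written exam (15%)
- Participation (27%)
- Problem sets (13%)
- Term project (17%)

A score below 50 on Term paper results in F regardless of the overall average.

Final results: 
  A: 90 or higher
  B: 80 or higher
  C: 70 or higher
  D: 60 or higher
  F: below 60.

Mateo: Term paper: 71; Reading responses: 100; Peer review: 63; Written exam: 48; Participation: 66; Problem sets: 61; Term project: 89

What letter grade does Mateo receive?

C

Term paper score 71 ≥ 50: minimum met.
Weighted total:
  Term paper 71 × 0.13 = 9.23
  Reading responses 100 × 0.09 = 9
  Peer review 63 × 0.06 = 3.78
  Written exam 48 × 0.15 = 7.2
  Participation 66 × 0.27 = 17.82
  Problem sets 61 × 0.13 = 7.93
  Term project 89 × 0.17 = 15.13
Sum = 70.09
70.09 is ≥ 70 and < 80 → C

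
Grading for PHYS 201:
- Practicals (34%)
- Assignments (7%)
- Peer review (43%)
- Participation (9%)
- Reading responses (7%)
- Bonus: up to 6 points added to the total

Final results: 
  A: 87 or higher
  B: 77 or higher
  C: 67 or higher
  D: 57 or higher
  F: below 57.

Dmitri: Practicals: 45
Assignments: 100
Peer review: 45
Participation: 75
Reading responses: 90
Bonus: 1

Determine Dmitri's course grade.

F

Weighted total:
  Practicals 45 × 0.34 = 15.3
  Assignments 100 × 0.07 = 7
  Peer review 45 × 0.43 = 19.35
  Participation 75 × 0.09 = 6.75
  Reading responses 90 × 0.07 = 6.3
Sum = 54.7
Bonus: 54.7 + 1 = 55.7
55.7 < 57 → F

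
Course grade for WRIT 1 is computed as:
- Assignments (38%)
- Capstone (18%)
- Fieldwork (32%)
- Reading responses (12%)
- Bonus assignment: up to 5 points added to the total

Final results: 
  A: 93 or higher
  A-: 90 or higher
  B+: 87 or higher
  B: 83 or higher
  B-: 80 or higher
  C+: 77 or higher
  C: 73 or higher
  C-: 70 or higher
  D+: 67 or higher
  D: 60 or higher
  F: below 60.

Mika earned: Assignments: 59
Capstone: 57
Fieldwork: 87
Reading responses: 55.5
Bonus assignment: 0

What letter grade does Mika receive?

D+

Weighted total:
  Assignments 59 × 0.38 = 22.42
  Capstone 57 × 0.18 = 10.26
  Fieldwork 87 × 0.32 = 27.84
  Reading responses 55.5 × 0.12 = 6.66
Sum = 67.18
Bonus assignment: 67.18 + 0 = 67.18
67.18 is ≥ 67 and < 70 → D+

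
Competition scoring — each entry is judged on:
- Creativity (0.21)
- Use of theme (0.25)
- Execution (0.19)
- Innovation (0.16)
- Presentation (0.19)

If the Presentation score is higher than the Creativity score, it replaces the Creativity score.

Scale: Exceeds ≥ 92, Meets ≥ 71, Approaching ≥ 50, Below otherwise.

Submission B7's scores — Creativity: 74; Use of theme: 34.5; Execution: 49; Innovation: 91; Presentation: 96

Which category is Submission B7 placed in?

Approaching

Presentation (96) > Creativity (74), so Creativity counts as 96.
Weighted total:
  Creativity 96 × 0.21 = 20.16
  Use of theme 34.5 × 0.25 = 8.625
  Execution 49 × 0.19 = 9.31
  Innovation 91 × 0.16 = 14.56
  Presentation 96 × 0.19 = 18.24
Sum = 70.895
70.895 is ≥ 50 and < 71 → Approaching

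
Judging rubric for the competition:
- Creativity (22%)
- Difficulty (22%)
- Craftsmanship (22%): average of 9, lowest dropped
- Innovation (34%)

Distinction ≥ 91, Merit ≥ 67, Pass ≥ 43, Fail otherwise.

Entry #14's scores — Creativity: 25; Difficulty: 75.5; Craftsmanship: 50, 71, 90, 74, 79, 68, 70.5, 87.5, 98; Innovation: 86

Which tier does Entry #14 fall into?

Craftsmanship: drop 50 → average of remaining 8 = 638/8 = 79.75
Weighted total:
  Creativity 25 × 0.22 = 5.5
  Difficulty 75.5 × 0.22 = 16.61
  Craftsmanship 79.75 × 0.22 = 17.545
  Innovation 86 × 0.34 = 29.24
Sum = 68.895
68.895 is ≥ 67 and < 91 → Merit

Merit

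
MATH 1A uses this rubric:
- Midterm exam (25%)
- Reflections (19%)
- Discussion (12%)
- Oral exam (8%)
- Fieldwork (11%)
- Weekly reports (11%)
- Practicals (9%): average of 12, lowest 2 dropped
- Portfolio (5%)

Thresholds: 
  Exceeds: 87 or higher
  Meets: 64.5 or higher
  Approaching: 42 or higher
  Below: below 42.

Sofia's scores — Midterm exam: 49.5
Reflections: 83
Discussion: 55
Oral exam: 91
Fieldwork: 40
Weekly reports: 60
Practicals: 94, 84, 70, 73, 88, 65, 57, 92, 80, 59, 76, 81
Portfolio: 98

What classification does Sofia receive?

Practicals: drop 57, 59 → average of remaining 10 = 803/10 = 80.3
Weighted total:
  Midterm exam 49.5 × 0.25 = 12.375
  Reflections 83 × 0.19 = 15.77
  Discussion 55 × 0.12 = 6.6
  Oral exam 91 × 0.08 = 7.28
  Fieldwork 40 × 0.11 = 4.4
  Weekly reports 60 × 0.11 = 6.6
  Practicals 80.3 × 0.09 = 7.227
  Portfolio 98 × 0.05 = 4.9
Sum = 65.152
65.152 is ≥ 64.5 and < 87 → Meets

Meets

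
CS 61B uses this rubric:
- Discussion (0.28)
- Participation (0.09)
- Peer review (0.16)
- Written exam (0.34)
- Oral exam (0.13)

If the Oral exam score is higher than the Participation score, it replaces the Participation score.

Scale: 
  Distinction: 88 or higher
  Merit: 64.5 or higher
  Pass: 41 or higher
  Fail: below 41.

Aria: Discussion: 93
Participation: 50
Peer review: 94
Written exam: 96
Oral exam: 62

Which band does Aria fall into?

Oral exam (62) > Participation (50), so Participation counts as 62.
Weighted total:
  Discussion 93 × 0.28 = 26.04
  Participation 62 × 0.09 = 5.58
  Peer review 94 × 0.16 = 15.04
  Written exam 96 × 0.34 = 32.64
  Oral exam 62 × 0.13 = 8.06
Sum = 87.36
87.36 is ≥ 64.5 and < 88 → Merit

Merit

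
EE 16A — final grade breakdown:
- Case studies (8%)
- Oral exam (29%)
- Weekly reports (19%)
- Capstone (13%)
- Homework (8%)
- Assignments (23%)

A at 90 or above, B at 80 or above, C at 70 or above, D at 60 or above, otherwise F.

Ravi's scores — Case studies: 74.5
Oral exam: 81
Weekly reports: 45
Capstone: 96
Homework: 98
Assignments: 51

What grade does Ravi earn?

Weighted total:
  Case studies 74.5 × 0.08 = 5.96
  Oral exam 81 × 0.29 = 23.49
  Weekly reports 45 × 0.19 = 8.55
  Capstone 96 × 0.13 = 12.48
  Homework 98 × 0.08 = 7.84
  Assignments 51 × 0.23 = 11.73
Sum = 70.05
70.05 is ≥ 70 and < 80 → C

C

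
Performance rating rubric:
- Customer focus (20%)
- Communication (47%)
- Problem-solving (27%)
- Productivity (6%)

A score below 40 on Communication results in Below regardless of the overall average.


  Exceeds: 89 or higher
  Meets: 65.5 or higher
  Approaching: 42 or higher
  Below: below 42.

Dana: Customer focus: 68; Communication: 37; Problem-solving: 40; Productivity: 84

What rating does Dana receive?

Below

Communication score 37 < 40: minimum not met.
Weighted total:
  Customer focus 68 × 0.2 = 13.6
  Communication 37 × 0.47 = 17.39
  Problem-solving 40 × 0.27 = 10.8
  Productivity 84 × 0.06 = 5.04
Sum = 46.83
Because the Communication minimum was not met, the result is Below.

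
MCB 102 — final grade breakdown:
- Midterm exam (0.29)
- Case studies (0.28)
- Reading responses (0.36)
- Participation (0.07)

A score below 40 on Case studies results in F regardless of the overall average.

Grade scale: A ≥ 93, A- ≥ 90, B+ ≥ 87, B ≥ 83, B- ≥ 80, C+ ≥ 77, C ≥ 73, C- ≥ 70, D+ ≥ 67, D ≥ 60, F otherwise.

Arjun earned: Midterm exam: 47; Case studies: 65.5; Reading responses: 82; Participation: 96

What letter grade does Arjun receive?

D+

Case studies score 65.5 ≥ 40: minimum met.
Weighted total:
  Midterm exam 47 × 0.29 = 13.63
  Case studies 65.5 × 0.28 = 18.34
  Reading responses 82 × 0.36 = 29.52
  Participation 96 × 0.07 = 6.72
Sum = 68.21
68.21 is ≥ 67 and < 70 → D+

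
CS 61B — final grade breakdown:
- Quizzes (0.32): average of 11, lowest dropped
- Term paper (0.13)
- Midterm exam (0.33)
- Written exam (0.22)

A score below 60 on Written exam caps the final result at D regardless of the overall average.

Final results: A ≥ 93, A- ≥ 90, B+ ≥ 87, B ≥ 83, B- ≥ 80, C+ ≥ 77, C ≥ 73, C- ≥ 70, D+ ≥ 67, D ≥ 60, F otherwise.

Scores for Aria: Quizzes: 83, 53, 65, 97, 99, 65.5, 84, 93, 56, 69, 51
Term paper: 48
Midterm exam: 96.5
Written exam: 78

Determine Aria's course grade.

Quizzes: drop 51 → average of remaining 10 = 764.5/10 = 76.45
Written exam score 78 ≥ 60: minimum met.
Weighted total:
  Quizzes 76.45 × 0.32 = 24.464
  Term paper 48 × 0.13 = 6.24
  Midterm exam 96.5 × 0.33 = 31.845
  Written exam 78 × 0.22 = 17.16
Sum = 79.709
79.709 is ≥ 77 and < 80 → C+

C+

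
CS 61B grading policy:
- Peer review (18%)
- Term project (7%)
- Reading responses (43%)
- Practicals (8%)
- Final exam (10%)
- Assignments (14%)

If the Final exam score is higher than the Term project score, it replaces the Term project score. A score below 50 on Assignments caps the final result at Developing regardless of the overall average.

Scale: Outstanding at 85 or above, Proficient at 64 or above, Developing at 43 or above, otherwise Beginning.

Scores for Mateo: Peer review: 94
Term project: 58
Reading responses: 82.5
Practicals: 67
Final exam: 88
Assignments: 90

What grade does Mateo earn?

Outstanding

Final exam (88) > Term project (58), so Term project counts as 88.
Assignments score 90 ≥ 50: minimum met.
Weighted total:
  Peer review 94 × 0.18 = 16.92
  Term project 88 × 0.07 = 6.16
  Reading responses 82.5 × 0.43 = 35.475
  Practicals 67 × 0.08 = 5.36
  Final exam 88 × 0.1 = 8.8
  Assignments 90 × 0.14 = 12.6
Sum = 85.315
85.315 ≥ 85 → Outstanding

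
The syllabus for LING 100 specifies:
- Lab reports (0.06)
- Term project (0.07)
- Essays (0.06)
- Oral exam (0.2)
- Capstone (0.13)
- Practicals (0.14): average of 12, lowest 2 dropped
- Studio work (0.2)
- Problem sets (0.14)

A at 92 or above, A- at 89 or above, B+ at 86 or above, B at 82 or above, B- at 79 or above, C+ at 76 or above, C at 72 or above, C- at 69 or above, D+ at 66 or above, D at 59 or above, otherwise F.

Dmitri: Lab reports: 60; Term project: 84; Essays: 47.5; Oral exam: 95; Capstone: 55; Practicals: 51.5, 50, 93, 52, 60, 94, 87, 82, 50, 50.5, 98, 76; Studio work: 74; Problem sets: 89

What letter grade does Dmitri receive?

Practicals: drop 50, 50 → average of remaining 10 = 744/10 = 74.4
Weighted total:
  Lab reports 60 × 0.06 = 3.6
  Term project 84 × 0.07 = 5.88
  Essays 47.5 × 0.06 = 2.85
  Oral exam 95 × 0.2 = 19
  Capstone 55 × 0.13 = 7.15
  Practicals 74.4 × 0.14 = 10.416
  Studio work 74 × 0.2 = 14.8
  Problem sets 89 × 0.14 = 12.46
Sum = 76.156
76.156 is ≥ 76 and < 79 → C+

C+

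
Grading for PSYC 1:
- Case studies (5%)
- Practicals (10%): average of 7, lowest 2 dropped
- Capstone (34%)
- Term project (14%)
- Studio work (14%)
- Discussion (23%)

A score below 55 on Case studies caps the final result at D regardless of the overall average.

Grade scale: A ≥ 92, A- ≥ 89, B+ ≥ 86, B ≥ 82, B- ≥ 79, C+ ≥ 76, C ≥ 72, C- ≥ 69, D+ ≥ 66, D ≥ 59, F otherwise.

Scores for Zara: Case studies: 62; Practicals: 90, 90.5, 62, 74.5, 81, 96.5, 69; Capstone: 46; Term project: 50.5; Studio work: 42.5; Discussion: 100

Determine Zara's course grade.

D

Practicals: drop 62, 69 → average of remaining 5 = 432.5/5 = 86.5
Case studies score 62 ≥ 55: minimum met.
Weighted total:
  Case studies 62 × 0.05 = 3.1
  Practicals 86.5 × 0.1 = 8.65
  Capstone 46 × 0.34 = 15.64
  Term project 50.5 × 0.14 = 7.07
  Studio work 42.5 × 0.14 = 5.95
  Discussion 100 × 0.23 = 23
Sum = 63.41
63.41 is ≥ 59 and < 66 → D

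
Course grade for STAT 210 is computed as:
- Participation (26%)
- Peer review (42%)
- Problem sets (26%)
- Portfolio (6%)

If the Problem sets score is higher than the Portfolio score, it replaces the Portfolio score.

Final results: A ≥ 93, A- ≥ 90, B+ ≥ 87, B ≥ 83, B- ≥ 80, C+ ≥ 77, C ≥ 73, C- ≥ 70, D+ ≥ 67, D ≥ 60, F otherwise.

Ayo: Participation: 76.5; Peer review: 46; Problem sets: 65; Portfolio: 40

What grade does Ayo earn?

Problem sets (65) > Portfolio (40), so Portfolio counts as 65.
Weighted total:
  Participation 76.5 × 0.26 = 19.89
  Peer review 46 × 0.42 = 19.32
  Problem sets 65 × 0.26 = 16.9
  Portfolio 65 × 0.06 = 3.9
Sum = 60.01
60.01 is ≥ 60 and < 67 → D

D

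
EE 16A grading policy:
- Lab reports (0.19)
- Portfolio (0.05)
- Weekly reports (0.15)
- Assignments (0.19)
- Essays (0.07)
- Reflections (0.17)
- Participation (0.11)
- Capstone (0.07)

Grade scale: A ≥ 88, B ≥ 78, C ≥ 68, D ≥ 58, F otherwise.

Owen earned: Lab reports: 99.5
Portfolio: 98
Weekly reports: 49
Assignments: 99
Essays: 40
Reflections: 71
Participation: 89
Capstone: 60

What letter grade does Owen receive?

Weighted total:
  Lab reports 99.5 × 0.19 = 18.905
  Portfolio 98 × 0.05 = 4.9
  Weekly reports 49 × 0.15 = 7.35
  Assignments 99 × 0.19 = 18.81
  Essays 40 × 0.07 = 2.8
  Reflections 71 × 0.17 = 12.07
  Participation 89 × 0.11 = 9.79
  Capstone 60 × 0.07 = 4.2
Sum = 78.825
78.825 is ≥ 78 and < 88 → B

B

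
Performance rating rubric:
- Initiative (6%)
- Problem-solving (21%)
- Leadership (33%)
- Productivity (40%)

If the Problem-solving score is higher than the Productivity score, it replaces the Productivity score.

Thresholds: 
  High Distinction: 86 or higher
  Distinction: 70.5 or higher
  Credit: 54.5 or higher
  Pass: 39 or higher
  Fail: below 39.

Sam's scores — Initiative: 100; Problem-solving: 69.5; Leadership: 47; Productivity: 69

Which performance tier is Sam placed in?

Credit

Problem-solving (69.5) > Productivity (69), so Productivity counts as 69.5.
Weighted total:
  Initiative 100 × 0.06 = 6
  Problem-solving 69.5 × 0.21 = 14.595
  Leadership 47 × 0.33 = 15.51
  Productivity 69.5 × 0.4 = 27.8
Sum = 63.905
63.905 is ≥ 54.5 and < 70.5 → Credit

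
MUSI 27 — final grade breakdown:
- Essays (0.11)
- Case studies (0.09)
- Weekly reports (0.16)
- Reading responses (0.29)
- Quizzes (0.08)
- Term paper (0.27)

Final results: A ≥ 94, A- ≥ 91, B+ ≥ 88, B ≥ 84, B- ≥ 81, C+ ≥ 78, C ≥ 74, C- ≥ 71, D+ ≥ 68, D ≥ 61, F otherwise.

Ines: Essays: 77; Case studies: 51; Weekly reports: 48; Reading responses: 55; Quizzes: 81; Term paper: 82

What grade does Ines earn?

D

Weighted total:
  Essays 77 × 0.11 = 8.47
  Case studies 51 × 0.09 = 4.59
  Weekly reports 48 × 0.16 = 7.68
  Reading responses 55 × 0.29 = 15.95
  Quizzes 81 × 0.08 = 6.48
  Term paper 82 × 0.27 = 22.14
Sum = 65.31
65.31 is ≥ 61 and < 68 → D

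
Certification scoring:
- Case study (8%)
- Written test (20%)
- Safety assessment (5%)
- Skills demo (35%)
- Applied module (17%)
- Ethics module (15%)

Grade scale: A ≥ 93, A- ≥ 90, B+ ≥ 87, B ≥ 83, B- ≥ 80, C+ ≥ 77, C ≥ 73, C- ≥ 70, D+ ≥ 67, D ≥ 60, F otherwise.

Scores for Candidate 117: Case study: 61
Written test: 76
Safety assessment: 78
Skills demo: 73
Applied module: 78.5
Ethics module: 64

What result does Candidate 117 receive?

C-

Weighted total:
  Case study 61 × 0.08 = 4.88
  Written test 76 × 0.2 = 15.2
  Safety assessment 78 × 0.05 = 3.9
  Skills demo 73 × 0.35 = 25.55
  Applied module 78.5 × 0.17 = 13.345
  Ethics module 64 × 0.15 = 9.6
Sum = 72.475
72.475 is ≥ 70 and < 73 → C-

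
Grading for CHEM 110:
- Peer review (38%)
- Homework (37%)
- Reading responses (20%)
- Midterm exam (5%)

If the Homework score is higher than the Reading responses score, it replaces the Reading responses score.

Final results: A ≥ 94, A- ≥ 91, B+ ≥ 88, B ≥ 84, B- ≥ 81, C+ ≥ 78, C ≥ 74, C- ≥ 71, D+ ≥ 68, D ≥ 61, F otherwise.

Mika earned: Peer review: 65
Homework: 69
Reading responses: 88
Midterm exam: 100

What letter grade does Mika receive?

C-

Homework (69) ≤ Reading responses (88), so Reading responses stays at 88.
Weighted total:
  Peer review 65 × 0.38 = 24.7
  Homework 69 × 0.37 = 25.53
  Reading responses 88 × 0.2 = 17.6
  Midterm exam 100 × 0.05 = 5
Sum = 72.83
72.83 is ≥ 71 and < 74 → C-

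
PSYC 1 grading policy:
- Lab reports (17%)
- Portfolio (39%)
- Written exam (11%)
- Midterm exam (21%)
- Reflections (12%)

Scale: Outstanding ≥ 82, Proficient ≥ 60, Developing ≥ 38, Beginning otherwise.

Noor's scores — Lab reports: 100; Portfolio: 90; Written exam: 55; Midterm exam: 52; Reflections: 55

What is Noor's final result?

Weighted total:
  Lab reports 100 × 0.17 = 17
  Portfolio 90 × 0.39 = 35.1
  Written exam 55 × 0.11 = 6.05
  Midterm exam 52 × 0.21 = 10.92
  Reflections 55 × 0.12 = 6.6
Sum = 75.67
75.67 is ≥ 60 and < 82 → Proficient

Proficient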